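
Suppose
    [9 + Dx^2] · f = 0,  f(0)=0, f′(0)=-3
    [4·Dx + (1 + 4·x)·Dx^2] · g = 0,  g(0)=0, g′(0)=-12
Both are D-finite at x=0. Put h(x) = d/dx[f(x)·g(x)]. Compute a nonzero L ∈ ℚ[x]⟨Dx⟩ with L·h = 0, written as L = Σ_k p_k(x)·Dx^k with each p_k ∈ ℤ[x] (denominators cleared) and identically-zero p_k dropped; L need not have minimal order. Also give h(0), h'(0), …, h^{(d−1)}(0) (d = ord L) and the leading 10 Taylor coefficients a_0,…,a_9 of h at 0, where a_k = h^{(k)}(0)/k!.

f: a_k = 0, -3, 0, 9/2, 0, -81/40, 0, 243/560, 0, -243/4480, …
g: a_k = 0, -12, 24, -64, 192, -3072/5, 2048, -49152/7, 24576, -262144/3, …
Sym-product of L_f,L_g gives L₀ (≤ ord 4).
Derive L from L₀ (diff closure).
L = (-153603 - 635688·x - 3184272·x^2 - 4292352·x^3 + 12503808·x^4 + 40310784·x^5 + 26873856·x^6) + (-47736 - 304992·x - 311040·x^2 + 2073600·x^3 + 7464960·x^4 + 5971968·x^5)·Dx + (-19110 - 88272·x - 352800·x^2 + 41472·x^3 + 3773952·x^4 + 8957952·x^5 + 5971968·x^6)·Dx^2 + (-5304 - 33888·x - 34560·x^2 + 230400·x^3 + 829440·x^4 + 663552·x^5)·Dx^3 + (-227 - 1960·x + 112·x^2 + 57600·x^3 + 264960·x^4 + 497664·x^5 + 331776·x^6)·Dx^4  (order 4).
h: a_k = 0, 72, -216, 552, -2340, 9477, -186501/5, 5158926/35, -40880943/70, 1297874621/560, …
ICs: h(0) = 0, h′(0) = 72, h′′(0) = -432, h′′′(0) = 3312.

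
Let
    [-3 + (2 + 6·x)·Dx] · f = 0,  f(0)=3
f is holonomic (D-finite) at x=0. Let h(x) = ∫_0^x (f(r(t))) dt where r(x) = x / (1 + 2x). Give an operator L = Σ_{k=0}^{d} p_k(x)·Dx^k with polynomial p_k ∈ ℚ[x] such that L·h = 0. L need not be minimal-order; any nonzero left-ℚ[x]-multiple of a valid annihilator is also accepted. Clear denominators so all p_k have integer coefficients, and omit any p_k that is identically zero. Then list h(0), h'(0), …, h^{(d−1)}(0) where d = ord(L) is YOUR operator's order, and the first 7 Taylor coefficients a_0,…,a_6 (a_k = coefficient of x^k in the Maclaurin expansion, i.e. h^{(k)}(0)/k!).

L = -3·Dx + (2 + 14·x + 20·x^2)·Dx^2  (order 2).
h: a_k = 0, 3, 9/4, -33/8, 585/64, -2979/128, 33909/512, …
ICs: h(0) = 0, h′(0) = 3.

f: a_k = 3, 9/2, -27/8, 81/16, -1215/128, 5103/256, -45927/1024, …
f∘r: x↦r, Dx↦Dx/r' in L_f ⇒ L₀.
Integrate: L := L₀·Dx.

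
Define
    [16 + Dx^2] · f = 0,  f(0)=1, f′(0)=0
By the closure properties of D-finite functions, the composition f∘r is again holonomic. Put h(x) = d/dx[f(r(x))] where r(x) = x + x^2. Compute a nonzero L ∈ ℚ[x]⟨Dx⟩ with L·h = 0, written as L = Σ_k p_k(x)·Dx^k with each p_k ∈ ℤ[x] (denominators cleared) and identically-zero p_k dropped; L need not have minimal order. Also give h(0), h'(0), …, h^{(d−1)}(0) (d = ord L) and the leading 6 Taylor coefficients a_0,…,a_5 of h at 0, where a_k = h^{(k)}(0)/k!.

L = (28 + 128·x + 384·x^2 + 512·x^3 + 256·x^4) + (-6 - 12·x)·Dx + (1 + 4·x + 4·x^2)·Dx^2  (order 2).
h: a_k = 0, -16, -48, 32/3, 640/3, 5248/15, …
ICs: h(0) = 0, h′(0) = -16.

f: a_k = 1, 0, -8, 0, 32/3, 0, …
Change of var in L_f (x↦r) gives L₀.
h=h₀': d/dx-closure on L₀ ⇒ L.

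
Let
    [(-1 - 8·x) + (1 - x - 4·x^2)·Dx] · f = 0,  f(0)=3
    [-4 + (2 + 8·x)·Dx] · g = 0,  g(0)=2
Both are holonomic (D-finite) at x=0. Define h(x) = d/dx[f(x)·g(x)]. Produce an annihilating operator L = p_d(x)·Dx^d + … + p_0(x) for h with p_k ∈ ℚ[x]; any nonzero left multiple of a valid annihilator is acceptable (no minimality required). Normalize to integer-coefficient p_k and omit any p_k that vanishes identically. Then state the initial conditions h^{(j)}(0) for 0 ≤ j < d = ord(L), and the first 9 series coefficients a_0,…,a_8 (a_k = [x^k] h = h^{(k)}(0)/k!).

L = (10 + 156·x + 540·x^2 + 800·x^3 + 960·x^4) + (-3 - 19·x - 30·x^2 + 56·x^3 + 352·x^4 + 384·x^5)·Dx  (order 1).
h: a_k = 18, 60, 378, 744, 4290, 6588, 42798, 42864, 422766, …
ICs: h(0) = 18.

f: a_k = 3, 3, 15, 27, 87, 195, 543, 1323, 3495, …
g: a_k = 2, 4, -4, 8, -20, 56, -168, 528, -1716, …
f·g: L₀ = L_f ⊗_s L_g, ord ≤ 1·1.
h₀' ⇒ L via d/dx closure of L₀.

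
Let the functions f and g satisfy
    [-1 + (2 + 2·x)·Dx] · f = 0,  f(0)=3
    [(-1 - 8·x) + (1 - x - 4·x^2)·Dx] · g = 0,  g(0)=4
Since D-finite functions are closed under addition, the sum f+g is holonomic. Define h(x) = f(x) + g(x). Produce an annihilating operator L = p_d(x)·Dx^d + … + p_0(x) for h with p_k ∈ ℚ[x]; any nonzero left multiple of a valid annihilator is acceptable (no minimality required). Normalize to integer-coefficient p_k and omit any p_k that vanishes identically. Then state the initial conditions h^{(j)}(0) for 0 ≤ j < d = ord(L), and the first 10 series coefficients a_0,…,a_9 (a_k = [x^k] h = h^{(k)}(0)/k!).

f: a_k = 3, 3/2, -3/8, 3/16, -15/128, 21/256, -63/1024, 99/2048, -1287/32768, 2145/65536, …
g: a_k = 4, 4, 20, 36, 116, 260, 724, 1764, 4660, 11716, …
L₀ := lclm(L_f,L_g); ord L₀ ≤ 1+1.
L = (21 + 75·x + 228·x^2 + 160·x^3) + (-41 - 174·x - 609·x^2 - 872·x^3 - 400·x^4)·Dx + (2 + 38·x + 30·x^2 - 198·x^3 - 352·x^4 - 160·x^5)·Dx^2  (order 2).
h: a_k = 7, 11/2, 157/8, 579/16, 14833/128, 66581/256, 741313/1024, 3612771/2048, 152697593/32768, 767821921/65536, …
ICs: h(0) = 7, h′(0) = 11/2.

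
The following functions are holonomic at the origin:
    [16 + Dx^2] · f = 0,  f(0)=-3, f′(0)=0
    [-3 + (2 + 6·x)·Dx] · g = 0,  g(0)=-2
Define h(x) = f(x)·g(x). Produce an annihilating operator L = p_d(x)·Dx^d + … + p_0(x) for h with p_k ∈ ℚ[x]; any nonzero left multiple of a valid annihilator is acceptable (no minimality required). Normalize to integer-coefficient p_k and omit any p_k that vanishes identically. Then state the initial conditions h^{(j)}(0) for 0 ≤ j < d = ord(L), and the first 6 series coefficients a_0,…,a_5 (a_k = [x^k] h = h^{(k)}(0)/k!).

f: a_k = -3, 0, 24, 0, -32, 0, …
g: a_k = -2, -3, 9/4, -27/8, 405/64, -1701/128, …
Product ⇒ symmetric product L₀, ord ≤ 2.
L = (91 + 384·x + 576·x^2) + (-12 - 36·x)·Dx + (4 + 24·x + 36·x^2)·Dx^2  (order 2).
h: a_k = 6, 9, -219/4, -495/8, 6337/64, 7023/128, …
ICs: h(0) = 6, h′(0) = 9.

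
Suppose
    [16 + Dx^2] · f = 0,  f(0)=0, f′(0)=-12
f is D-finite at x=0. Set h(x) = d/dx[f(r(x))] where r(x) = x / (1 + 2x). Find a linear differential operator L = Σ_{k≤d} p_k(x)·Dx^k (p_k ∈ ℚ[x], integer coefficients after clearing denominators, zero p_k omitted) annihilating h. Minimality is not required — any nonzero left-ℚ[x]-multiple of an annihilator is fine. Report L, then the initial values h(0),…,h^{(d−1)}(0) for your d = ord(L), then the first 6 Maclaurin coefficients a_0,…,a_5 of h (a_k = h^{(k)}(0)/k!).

L = (40 + 96·x + 96·x^2) + (12 + 72·x + 144·x^2 + 96·x^3)·Dx + (1 + 8·x + 24·x^2 + 32·x^3 + 16·x^4)·Dx^2  (order 2).
h: a_k = -12, 48, -48, -384, 2752, -11520, …
ICs: h(0) = -12, h′(0) = 48.

f: a_k = 0, -12, 0, 32, 0, -128/5, …
Substitute x→r, Dx→(1/r')Dx; clear ⇒ L₀.
h=h₀': d/dx-closure on L₀ ⇒ L.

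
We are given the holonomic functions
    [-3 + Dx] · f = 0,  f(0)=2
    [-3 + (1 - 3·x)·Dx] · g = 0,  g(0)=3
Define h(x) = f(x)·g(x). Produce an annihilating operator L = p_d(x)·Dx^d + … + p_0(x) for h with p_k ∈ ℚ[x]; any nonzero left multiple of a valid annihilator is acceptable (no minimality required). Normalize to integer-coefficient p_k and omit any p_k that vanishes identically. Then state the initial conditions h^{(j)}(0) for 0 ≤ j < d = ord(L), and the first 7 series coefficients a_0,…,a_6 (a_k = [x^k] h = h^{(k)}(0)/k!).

f: a_k = 2, 6, 9, 9, 27/4, 81/20, 81/40, …
g: a_k = 3, 9, 27, 81, 243, 729, 2187, …
h₀=f·g: eliminate ⇒ L₀, order ≤ 1·1.
L = (6 - 9·x) + (-1 + 3·x)·Dx  (order 1).
h: a_k = 6, 36, 135, 432, 5265/4, 39609/10, 475551/40, …
ICs: h(0) = 6.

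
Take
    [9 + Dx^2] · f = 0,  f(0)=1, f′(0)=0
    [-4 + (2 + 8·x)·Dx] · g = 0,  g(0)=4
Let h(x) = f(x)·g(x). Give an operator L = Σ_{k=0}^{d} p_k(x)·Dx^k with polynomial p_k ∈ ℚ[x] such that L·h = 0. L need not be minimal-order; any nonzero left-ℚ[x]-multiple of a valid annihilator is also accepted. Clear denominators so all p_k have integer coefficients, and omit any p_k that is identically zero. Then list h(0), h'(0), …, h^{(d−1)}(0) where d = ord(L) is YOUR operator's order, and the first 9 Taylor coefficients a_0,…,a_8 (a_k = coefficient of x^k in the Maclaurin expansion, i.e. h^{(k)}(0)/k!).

f: a_k = 1, 0, -9/2, 0, 27/8, 0, -81/80, 0, 729/4480, …
g: a_k = 4, 8, -8, 16, -40, 112, -336, 1056, -3432, …
f·g: L₀ = L_f ⊗_s L_g, ord ≤ 2·1.
L = (21 + 72·x + 144·x^2) + (-4 - 16·x)·Dx + (1 + 8·x + 16·x^2)·Dx^2  (order 2).
h: a_k = 4, 8, -26, -20, 19/2, 67, -3741/20, 5979/10, -2291799/1120, …
ICs: h(0) = 4, h′(0) = 8.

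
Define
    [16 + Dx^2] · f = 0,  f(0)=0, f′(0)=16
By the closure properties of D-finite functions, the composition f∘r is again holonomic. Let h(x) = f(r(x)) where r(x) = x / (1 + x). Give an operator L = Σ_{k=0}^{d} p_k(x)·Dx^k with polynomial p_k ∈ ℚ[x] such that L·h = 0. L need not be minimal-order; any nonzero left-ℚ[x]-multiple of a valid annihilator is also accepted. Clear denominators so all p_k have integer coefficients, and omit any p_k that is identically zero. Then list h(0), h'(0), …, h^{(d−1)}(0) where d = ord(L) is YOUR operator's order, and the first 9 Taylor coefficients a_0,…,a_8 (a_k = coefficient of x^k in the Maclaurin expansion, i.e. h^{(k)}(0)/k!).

f: a_k = 0, 16, 0, -128/3, 0, 512/15, 0, -4096/315, 0, …
Substitute x→r, Dx→(1/r')Dx; clear ⇒ L₀.
L = 16 + (2 + 6·x + 6·x^2 + 2·x^3)·Dx + (1 + 4·x + 6·x^2 + 4·x^3 + x^4)·Dx^2  (order 2).
h: a_k = 0, 16, -16, -80/3, 112, -3088/15, 240, -39376/315, -10064/45, …
ICs: h(0) = 0, h′(0) = 16.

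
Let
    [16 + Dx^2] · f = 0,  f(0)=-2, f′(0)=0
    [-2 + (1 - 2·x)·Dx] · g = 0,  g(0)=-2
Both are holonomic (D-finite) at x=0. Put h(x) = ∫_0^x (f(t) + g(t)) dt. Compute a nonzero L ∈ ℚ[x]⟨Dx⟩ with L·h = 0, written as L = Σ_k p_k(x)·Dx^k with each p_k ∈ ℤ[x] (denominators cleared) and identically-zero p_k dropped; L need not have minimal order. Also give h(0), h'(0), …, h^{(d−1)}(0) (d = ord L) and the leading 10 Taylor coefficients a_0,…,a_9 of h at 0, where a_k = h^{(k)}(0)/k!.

L = (-160 + 256·x - 256·x^2)·Dx + (48 - 224·x + 384·x^2 - 256·x^3)·Dx^2 + (-10 + 16·x - 16·x^2)·Dx^3 + (3 - 14·x + 24·x^2 - 16·x^3)·Dx^4  (order 4).
h: a_k = 0, -4, -2, 8/3, -4, -32/3, -32/3, -5248/315, -32, -162304/2835, …
ICs: h(0) = 0, h′(0) = -4, h′′(0) = -4, h′′′(0) = 16.

f: a_k = -2, 0, 16, 0, -64/3, 0, 512/45, 0, -1024/315, 0, …
g: a_k = -2, -4, -8, -16, -32, -64, -128, -256, -512, -1024, …
Sum ⇒ L₀ = lclm(L_f,L_g) in ℚ(x)⟨Dx⟩.
h=∫₀ˣh₀: take L = L₀·Dx.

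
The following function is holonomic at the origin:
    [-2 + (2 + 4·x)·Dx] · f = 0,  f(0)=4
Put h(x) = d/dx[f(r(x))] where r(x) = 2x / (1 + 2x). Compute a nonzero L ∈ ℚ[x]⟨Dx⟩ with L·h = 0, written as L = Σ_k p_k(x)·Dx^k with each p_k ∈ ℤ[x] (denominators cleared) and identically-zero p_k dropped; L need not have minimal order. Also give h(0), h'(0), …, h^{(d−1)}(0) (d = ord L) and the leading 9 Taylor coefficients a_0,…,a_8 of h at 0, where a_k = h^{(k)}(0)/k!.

L = (-6 - 24·x) + (-1 - 8·x - 12·x^2)·Dx  (order 1).
h: a_k = 8, -48, 240, -1184, 6000, -31392, 168672, -924480, 5140656, …
ICs: h(0) = 8.

f: a_k = 4, 4, -2, 2, -5/2, 7/2, -21/4, 33/4, -429/32, …
f∘r: x↦r, Dx↦Dx/r' in L_f ⇒ L₀.
Differentiate: ansatz ord ≤ ord L₀ ⇒ L.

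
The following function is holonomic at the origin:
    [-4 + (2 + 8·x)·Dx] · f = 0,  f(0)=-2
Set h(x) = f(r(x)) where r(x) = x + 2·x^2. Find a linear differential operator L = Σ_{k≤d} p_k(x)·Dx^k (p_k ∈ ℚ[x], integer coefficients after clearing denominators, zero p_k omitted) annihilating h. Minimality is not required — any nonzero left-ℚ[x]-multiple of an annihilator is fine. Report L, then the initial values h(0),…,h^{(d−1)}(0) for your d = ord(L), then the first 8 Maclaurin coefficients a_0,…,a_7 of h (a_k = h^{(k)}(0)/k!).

L = (-2 - 8·x) + (1 + 4·x + 8·x^2)·Dx  (order 1).
h: a_k = -2, -4, -4, 8, -12, 8, 24, -112, …
ICs: h(0) = -2.

f: a_k = -2, -4, 4, -8, 20, -56, 168, -528, …
h₀=f(r): pull back L_f along r ⇒ L₀.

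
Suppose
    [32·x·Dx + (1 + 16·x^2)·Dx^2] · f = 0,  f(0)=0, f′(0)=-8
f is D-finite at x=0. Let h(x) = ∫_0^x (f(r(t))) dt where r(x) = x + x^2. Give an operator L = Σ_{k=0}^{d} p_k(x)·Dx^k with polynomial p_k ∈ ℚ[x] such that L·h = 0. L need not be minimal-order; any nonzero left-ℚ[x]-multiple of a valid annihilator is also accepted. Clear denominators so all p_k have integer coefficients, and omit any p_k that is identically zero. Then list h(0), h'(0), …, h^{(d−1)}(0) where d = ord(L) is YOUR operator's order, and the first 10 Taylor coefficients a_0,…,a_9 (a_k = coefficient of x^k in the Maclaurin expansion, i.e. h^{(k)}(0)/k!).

f: a_k = 0, -8, 0, 128/3, 0, -2048/5, 0, 32768/7, 0, -524288/9, …
h₀=f(r): pull back L_f along r ⇒ L₀.
∫: right-multiply L₀ by Dx.
L = (-2 + 32·x + 128·x^2 + 192·x^3 + 96·x^4)·Dx^2 + (1 + 2·x + 16·x^2 + 64·x^3 + 80·x^4 + 32·x^5)·Dx^3  (order 3).
h: a_k = 0, 0, -4, -8/3, 32/3, 128/5, -704/15, -6016/21, 512/7, 28672/9, …
ICs: h(0) = 0, h′(0) = 0, h′′(0) = -8.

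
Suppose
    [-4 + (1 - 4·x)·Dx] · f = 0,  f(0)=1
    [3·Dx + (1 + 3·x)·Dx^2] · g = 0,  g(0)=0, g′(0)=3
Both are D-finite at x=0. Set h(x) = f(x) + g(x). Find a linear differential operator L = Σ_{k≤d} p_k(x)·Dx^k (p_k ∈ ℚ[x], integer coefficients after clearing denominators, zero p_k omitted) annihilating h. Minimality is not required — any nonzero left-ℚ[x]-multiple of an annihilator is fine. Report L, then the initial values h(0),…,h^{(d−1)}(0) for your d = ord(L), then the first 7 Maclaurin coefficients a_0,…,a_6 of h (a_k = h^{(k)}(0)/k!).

L = (432 + 288·x)·Dx + (78 + 720·x + 576·x^2)·Dx^2 + (-11 - x + 144·x^2 + 144·x^3)·Dx^3  (order 3).
h: a_k = 1, 7, 23/2, 73, 943/4, 5363/5, 7949/2, …
ICs: h(0) = 1, h′(0) = 7, h′′(0) = 23.

f: a_k = 1, 4, 16, 64, 256, 1024, 4096, …
g: a_k = 0, 3, -9/2, 9, -81/4, 243/5, -243/2, …
Sum ⇒ L₀ = lclm(L_f,L_g) in ℚ(x)⟨Dx⟩.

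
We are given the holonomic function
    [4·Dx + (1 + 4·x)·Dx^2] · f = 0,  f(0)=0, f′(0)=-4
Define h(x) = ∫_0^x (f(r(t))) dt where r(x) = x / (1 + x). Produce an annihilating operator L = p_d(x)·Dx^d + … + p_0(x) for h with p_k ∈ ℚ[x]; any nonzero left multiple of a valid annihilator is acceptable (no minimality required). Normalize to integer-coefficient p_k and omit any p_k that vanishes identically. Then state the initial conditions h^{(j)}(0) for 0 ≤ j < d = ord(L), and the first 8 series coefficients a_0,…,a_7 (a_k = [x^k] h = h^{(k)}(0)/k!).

f: a_k = 0, -4, 8, -64/3, 64, -1024/5, 2048/3, -16384/7, …
L₀ from L_f via x↦r, Dx↦r'^{-1}Dx.
∫: right-multiply L₀ by Dx.
L = (6 + 10·x)·Dx^2 + (1 + 6·x + 5·x^2)·Dx^3  (order 3).
h: a_k = 0, 0, -2, 4, -31/3, 156/5, -1562/15, 372, …
ICs: h(0) = 0, h′(0) = 0, h′′(0) = -4.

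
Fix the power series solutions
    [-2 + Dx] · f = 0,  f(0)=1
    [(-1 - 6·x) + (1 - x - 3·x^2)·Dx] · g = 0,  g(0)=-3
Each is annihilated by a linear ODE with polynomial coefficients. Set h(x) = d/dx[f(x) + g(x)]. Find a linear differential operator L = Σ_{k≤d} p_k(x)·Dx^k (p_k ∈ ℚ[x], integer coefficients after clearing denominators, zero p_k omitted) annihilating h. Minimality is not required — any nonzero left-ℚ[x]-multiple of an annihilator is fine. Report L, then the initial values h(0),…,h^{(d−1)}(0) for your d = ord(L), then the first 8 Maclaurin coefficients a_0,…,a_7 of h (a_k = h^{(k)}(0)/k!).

L = (26 + 268·x + 300·x^2 + 864·x^3 + 324·x^4) + (-19 - 136·x - 196·x^2 - 372·x^3 + 90·x^4 + 108·x^5)·Dx + (3 + x + 23·x^2 - 30·x^3 - 126·x^4 - 54·x^5)·Dx^2  (order 2).
h: a_k = -1, -20, -59, -676/3, -1796/3, -26182/15, -205057/45, -3840464/315, …
ICs: h(0) = -1, h′(0) = -20.

f: a_k = 1, 2, 2, 4/3, 2/3, 4/15, 4/45, 8/315, …
g: a_k = -3, -3, -12, -21, -57, -120, -291, -651, …
Weyl lclm of L_f,L_g ⇒ L₀ (ord ≤ 2).
h=h₀': d/dx-closure on L₀ ⇒ L.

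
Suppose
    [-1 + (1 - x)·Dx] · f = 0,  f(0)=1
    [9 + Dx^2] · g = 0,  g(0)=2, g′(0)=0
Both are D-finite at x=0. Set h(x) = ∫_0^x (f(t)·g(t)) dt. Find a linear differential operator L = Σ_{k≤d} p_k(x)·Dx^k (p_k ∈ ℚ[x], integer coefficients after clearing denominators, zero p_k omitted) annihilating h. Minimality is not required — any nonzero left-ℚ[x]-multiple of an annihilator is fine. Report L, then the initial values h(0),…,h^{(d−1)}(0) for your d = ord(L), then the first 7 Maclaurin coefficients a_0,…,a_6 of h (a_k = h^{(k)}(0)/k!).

L = (-9 + 9·x)·Dx + 2·Dx^2 + (-1 + x)·Dx^3  (order 3).
h: a_k = 0, 2, 1, -7/3, -7/4, -1/20, -1/24, …
ICs: h(0) = 0, h′(0) = 2, h′′(0) = 2.

f: a_k = 1, 1, 1, 1, 1, 1, 1, …
g: a_k = 2, 0, -9, 0, 27/4, 0, -81/40, …
f·g: L₀ = L_f ⊗_s L_g, ord ≤ 1·2.
h=∫₀ˣh₀: take L = L₀·Dx.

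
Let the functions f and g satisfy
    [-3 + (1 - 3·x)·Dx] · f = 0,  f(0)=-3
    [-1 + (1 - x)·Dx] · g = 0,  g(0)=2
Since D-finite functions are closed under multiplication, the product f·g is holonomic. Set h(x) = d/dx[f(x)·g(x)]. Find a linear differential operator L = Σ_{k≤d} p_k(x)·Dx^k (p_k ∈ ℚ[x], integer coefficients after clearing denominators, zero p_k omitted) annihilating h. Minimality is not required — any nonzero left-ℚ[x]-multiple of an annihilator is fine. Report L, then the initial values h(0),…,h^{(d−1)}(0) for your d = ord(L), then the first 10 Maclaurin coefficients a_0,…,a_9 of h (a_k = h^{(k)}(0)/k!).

L = (13 - 36·x + 27·x^2) + (-2 + 11·x - 18·x^2 + 9·x^3)·Dx  (order 1).
h: a_k = -24, -156, -720, -2904, -10920, -39348, -137760, -472368, -1594296, -5314380, …
ICs: h(0) = -24.

f: a_k = -3, -9, -27, -81, -243, -729, -2187, -6561, -19683, -59049, …
g: a_k = 2, 2, 2, 2, 2, 2, 2, 2, 2, 2, …
Product ⇒ symmetric product L₀, ord ≤ 1.
h=h₀': d/dx-closure on L₀ ⇒ L.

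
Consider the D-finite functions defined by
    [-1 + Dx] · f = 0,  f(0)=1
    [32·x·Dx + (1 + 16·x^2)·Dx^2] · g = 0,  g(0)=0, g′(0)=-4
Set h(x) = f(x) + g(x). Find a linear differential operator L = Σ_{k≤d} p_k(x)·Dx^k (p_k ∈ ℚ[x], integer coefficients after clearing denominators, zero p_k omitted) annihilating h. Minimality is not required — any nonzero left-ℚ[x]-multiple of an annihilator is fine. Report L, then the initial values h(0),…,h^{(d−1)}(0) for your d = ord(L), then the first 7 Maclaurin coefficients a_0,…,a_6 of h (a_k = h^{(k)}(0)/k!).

L = (32 - 32·x - 1536·x^2 - 512·x^3)·Dx + (-33 + 1504·x^2 - 256·x^4)·Dx^2 + (1 + 32·x + 32·x^2 + 512·x^3 + 256·x^4)·Dx^3  (order 3).
h: a_k = 1, -3, 1/2, 43/2, 1/24, -4915/24, 1/720, …
ICs: h(0) = 1, h′(0) = -3, h′′(0) = 1.

f: a_k = 1, 1, 1/2, 1/6, 1/24, 1/120, 1/720, …
g: a_k = 0, -4, 0, 64/3, 0, -1024/5, 0, …
f+g: L₀ = lclm(L_f,L_g), ord ≤ 1+2.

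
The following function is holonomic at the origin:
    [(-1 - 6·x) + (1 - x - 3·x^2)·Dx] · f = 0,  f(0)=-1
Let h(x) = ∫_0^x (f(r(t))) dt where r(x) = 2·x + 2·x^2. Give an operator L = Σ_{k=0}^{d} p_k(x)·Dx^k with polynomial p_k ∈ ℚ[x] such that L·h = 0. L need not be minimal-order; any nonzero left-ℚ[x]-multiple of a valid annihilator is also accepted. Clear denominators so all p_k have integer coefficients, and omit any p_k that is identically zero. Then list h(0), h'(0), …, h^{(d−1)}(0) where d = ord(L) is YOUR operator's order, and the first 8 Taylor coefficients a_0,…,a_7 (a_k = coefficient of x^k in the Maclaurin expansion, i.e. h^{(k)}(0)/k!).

f: a_k = -1, -1, -4, -7, -19, -40, -97, -217, …
Substitute x→r, Dx→(1/r')Dx; clear ⇒ L₀.
∫: right-multiply L₀ by Dx.
L = (2 + 28·x + 72·x^2 + 48·x^3)·Dx + (-1 + 2·x + 14·x^2 + 24·x^3 + 12·x^4)·Dx^2  (order 2).
h: a_k = 0, -1, -1, -6, -22, -488/5, -444, -14488/7, …
ICs: h(0) = 0, h′(0) = -1.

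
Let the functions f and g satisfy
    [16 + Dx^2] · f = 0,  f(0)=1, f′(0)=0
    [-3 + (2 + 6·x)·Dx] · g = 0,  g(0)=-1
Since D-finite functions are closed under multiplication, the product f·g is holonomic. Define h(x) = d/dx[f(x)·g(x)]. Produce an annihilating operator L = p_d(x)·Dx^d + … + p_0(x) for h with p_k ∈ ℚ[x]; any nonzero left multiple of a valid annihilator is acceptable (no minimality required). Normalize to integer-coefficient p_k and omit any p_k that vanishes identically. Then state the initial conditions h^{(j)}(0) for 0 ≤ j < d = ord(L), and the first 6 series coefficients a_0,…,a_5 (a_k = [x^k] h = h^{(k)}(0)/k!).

f: a_k = 1, 0, -8, 0, 32/3, 0, …
g: a_k = -1, -3/2, 9/8, -27/16, 405/128, -1701/256, …
Sym-product of L_f,L_g gives L₀ (≤ ord 2).
h=h₀': d/dx-closure on L₀ ⇒ L.
L = (9613 + 83712·x + 273024·x^2 + 442368·x^3 + 331776·x^4) + (-444 - 5940·x - 20736·x^2 - 20736·x^3)·Dx + (364 + 3720·x + 14796·x^2 + 27648·x^3 + 20736·x^4)·Dx^2  (order 2).
h: a_k = -3/2, 73/4, 495/16, -6337/96, -11705/256, 337609/7680, …
ICs: h(0) = -3/2, h′(0) = 73/4.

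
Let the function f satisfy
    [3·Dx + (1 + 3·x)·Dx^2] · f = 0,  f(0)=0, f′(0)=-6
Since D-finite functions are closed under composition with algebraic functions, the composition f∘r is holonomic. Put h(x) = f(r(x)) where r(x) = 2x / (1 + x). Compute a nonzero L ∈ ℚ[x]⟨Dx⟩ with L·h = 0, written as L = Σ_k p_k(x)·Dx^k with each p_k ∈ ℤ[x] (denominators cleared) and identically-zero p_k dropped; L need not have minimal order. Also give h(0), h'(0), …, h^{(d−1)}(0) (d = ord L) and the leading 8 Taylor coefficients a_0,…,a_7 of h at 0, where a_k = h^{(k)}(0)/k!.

L = (8 + 14·x)·Dx + (1 + 8·x + 7·x^2)·Dx^2  (order 2).
h: a_k = 0, -12, 48, -228, 1200, -33612/5, 39216, -1647084/7, …
ICs: h(0) = 0, h′(0) = -12.

f: a_k = 0, -6, 9, -18, 81/2, -486/5, 243, -4374/7, …
Substitute x→r, Dx→(1/r')Dx; clear ⇒ L₀.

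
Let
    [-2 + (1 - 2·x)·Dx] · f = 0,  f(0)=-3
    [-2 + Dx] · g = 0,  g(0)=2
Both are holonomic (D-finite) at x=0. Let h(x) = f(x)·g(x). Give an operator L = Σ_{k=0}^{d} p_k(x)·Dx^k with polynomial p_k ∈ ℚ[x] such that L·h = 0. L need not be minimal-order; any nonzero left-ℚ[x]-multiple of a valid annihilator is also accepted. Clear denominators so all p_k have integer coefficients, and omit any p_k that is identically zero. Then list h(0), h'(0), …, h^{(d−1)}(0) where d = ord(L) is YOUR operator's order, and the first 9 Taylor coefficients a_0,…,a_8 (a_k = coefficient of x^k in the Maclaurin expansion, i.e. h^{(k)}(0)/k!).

f: a_k = -3, -6, -12, -24, -48, -96, -192, -384, -768, …
g: a_k = 2, 4, 4, 8/3, 4/3, 8/15, 8/45, 16/315, 4/315, …
Sym-product of L_f,L_g gives L₀ (≤ ord 1).
L = (4 - 4·x) + (-1 + 2·x)·Dx  (order 1).
h: a_k = -6, -24, -60, -128, -260, -2608/5, -15656/15, -43840/21, -438404/105, …
ICs: h(0) = -6.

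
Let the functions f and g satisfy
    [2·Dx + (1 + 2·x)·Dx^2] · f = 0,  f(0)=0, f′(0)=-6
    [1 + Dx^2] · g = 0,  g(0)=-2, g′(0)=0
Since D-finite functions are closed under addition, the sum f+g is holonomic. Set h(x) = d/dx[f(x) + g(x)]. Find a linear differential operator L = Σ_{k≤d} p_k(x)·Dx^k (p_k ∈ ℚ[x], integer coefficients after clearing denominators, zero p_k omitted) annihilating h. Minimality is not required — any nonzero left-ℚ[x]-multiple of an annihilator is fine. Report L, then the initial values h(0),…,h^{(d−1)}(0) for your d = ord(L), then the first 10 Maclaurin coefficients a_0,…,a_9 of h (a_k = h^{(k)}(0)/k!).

L = (50 + 8·x + 8·x^2) + (9 + 22·x + 12·x^2 + 8·x^3)·Dx + (50 + 8·x + 8·x^2)·Dx^2 + (9 + 22·x + 12·x^2 + 8·x^3)·Dx^3  (order 3).
h: a_k = -6, 14, -24, 143/3, -96, 11521/60, -384, 1935359/2520, -1536, 557383681/181440, …
ICs: h(0) = -6, h′(0) = 14, h′′(0) = -48.

f: a_k = 0, -6, 6, -8, 12, -96/5, 32, -384/7, 96, -512/3, …
g: a_k = -2, 0, 1, 0, -1/12, 0, 1/360, 0, -1/20160, 0, …
Weyl lclm of L_f,L_g ⇒ L₀ (ord ≤ 4).
Derive L from L₀ (diff closure).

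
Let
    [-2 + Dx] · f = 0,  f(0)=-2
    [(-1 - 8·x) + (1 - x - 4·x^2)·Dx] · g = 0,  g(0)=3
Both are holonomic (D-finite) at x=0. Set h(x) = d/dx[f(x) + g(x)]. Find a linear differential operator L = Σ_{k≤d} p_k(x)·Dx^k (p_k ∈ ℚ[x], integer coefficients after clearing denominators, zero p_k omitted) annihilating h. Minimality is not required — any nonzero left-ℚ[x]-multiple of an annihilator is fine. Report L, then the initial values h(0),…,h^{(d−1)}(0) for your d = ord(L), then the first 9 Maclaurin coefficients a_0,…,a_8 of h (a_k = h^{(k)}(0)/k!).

L = (34 + 452·x + 512·x^2 + 1920·x^3 + 768·x^4) + (-25 - 228·x - 334·x^2 - 864·x^3 + 160·x^4 + 256·x^5)·Dx + (4 + x + 39·x^2 - 48·x^3 - 272·x^4 - 128·x^5)·Dx^2  (order 2).
h: a_k = -1, 22, 73, 1028/3, 2917/3, 48854/15, 416729/45, 8807368/315, 24911137/315, …
ICs: h(0) = -1, h′(0) = 22.

f: a_k = -2, -4, -4, -8/3, -4/3, -8/15, -8/45, -16/315, -4/315, …
g: a_k = 3, 3, 15, 27, 87, 195, 543, 1323, 3495, …
L₀ := lclm(L_f,L_g); ord L₀ ≤ 1+1.
h=h₀': d/dx-closure on L₀ ⇒ L.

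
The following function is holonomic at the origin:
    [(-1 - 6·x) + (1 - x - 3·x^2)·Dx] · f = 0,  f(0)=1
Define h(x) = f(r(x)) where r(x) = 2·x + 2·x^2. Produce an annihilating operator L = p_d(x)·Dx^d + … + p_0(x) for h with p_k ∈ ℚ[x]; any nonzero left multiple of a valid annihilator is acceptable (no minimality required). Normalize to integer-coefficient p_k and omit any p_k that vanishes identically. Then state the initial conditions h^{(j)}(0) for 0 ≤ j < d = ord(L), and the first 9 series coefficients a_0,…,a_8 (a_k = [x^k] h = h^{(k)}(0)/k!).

f: a_k = 1, 1, 4, 7, 19, 40, 97, 217, 508, …
L₀ from L_f via x↦r, Dx↦r'^{-1}Dx.
L = (2 + 28·x + 72·x^2 + 48·x^3) + (-1 + 2·x + 14·x^2 + 24·x^3 + 12·x^4)·Dx  (order 1).
h: a_k = 1, 2, 18, 88, 488, 2664, 14488, 79040, 430704, …
ICs: h(0) = 1.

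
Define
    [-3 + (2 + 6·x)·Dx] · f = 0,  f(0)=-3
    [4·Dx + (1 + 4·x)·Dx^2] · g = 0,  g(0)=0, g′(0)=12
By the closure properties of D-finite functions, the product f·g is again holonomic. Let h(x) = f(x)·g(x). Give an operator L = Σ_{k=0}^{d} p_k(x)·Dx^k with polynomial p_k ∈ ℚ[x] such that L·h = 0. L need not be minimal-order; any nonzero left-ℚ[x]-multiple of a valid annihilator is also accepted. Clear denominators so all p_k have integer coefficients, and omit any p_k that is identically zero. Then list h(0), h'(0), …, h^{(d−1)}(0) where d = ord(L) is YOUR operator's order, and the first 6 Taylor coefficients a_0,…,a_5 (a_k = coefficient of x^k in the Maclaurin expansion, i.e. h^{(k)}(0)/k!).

L = (3 + 36·x) + (4 + 12·x)·Dx + (4 + 40·x + 132·x^2 + 144·x^3)·Dx^2  (order 2).
h: a_k = 0, -36, 18, -87/2, 585/4, -84447/160, …
ICs: h(0) = 0, h′(0) = -36.

f: a_k = -3, -9/2, 27/8, -81/16, 1215/128, -5103/256, …
g: a_k = 0, 12, -24, 64, -192, 3072/5, …
f·g: L₀ = L_f ⊗_s L_g, ord ≤ 1·2.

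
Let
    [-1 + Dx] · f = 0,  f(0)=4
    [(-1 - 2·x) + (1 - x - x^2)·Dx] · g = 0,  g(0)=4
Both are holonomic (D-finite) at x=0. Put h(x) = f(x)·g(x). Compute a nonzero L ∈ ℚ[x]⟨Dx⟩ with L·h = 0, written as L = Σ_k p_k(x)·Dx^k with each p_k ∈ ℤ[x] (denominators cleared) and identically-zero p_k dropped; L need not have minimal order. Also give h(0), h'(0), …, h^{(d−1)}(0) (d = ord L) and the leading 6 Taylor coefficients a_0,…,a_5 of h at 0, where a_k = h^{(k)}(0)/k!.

L = (2 + x - x^2) + (-1 + x + x^2)·Dx  (order 1).
h: a_k = 16, 32, 56, 272/3, 442/3, 3572/15, …
ICs: h(0) = 16.

f: a_k = 4, 4, 2, 2/3, 1/6, 1/30, …
g: a_k = 4, 4, 8, 12, 20, 32, …
h₀=f·g: eliminate ⇒ L₀, order ≤ 1·1.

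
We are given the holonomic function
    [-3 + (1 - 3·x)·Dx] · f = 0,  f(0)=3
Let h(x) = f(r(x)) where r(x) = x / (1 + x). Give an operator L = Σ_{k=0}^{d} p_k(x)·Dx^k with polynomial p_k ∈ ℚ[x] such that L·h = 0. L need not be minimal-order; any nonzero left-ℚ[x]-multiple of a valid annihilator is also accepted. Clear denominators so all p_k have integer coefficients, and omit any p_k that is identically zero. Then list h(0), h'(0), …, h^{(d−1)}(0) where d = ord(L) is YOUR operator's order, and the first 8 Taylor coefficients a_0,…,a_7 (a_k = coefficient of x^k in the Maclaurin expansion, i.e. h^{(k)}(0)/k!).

f: a_k = 3, 9, 27, 81, 243, 729, 2187, 6561, …
L₀ from L_f via x↦r, Dx↦r'^{-1}Dx.
L = 3 + (-1 + x + 2·x^2)·Dx  (order 1).
h: a_k = 3, 9, 18, 36, 72, 144, 288, 576, …
ICs: h(0) = 3.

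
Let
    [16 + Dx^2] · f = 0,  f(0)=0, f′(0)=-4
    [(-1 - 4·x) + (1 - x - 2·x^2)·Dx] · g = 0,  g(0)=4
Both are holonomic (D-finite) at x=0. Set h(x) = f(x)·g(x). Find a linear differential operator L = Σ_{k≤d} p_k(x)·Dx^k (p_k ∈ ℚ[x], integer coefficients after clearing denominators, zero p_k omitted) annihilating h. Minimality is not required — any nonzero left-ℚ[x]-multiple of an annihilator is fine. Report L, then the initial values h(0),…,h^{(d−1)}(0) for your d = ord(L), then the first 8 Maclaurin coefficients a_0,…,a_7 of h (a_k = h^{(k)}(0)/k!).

L = (-12 + 16·x + 32·x^2) + (2 + 8·x)·Dx + (-1 + x + 2·x^2)·Dx^2  (order 2).
h: a_k = 0, -16, -16, -16/3, -112/3, -1232/15, -784/5, -19408/63, …
ICs: h(0) = 0, h′(0) = -16.

f: a_k = 0, -4, 0, 32/3, 0, -128/15, 0, 1024/315, …
g: a_k = 4, 4, 12, 20, 44, 84, 172, 340, …
Sym-product of L_f,L_g gives L₀ (≤ ord 2).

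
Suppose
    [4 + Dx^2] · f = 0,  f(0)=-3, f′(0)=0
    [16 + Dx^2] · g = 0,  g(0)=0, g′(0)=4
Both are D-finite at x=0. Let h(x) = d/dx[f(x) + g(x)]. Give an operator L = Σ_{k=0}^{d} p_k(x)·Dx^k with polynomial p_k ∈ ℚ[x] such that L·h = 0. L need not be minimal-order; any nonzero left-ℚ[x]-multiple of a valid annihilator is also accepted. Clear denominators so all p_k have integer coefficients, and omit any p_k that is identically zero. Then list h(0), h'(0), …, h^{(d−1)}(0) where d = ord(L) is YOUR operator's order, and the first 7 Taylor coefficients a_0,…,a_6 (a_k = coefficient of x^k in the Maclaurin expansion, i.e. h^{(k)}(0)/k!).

L = 64 + 20·Dx^2 + Dx^4  (order 4).
h: a_k = 4, 12, -32, -8, 128/3, 8/5, -1024/45, …
ICs: h(0) = 4, h′(0) = 12, h′′(0) = -64, h′′′(0) = -48.

f: a_k = -3, 0, 6, 0, -2, 0, 4/15, …
g: a_k = 0, 4, 0, -32/3, 0, 128/15, 0, …
Sum ⇒ L₀ = lclm(L_f,L_g) in ℚ(x)⟨Dx⟩.
Differentiate: ansatz ord ≤ ord L₀ ⇒ L.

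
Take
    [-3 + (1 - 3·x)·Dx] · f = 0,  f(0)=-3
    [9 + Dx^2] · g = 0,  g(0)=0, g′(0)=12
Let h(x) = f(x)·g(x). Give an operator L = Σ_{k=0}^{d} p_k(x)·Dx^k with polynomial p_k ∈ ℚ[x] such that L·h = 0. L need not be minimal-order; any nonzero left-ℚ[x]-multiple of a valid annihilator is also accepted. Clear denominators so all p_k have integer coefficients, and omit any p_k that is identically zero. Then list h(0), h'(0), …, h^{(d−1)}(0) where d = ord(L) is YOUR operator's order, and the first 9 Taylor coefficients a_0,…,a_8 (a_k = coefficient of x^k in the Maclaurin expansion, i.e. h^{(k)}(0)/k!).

L = (-9 + 27·x) + 6·Dx + (-1 + 3·x)·Dx^2  (order 2).
h: a_k = 0, -36, -108, -270, -810, -24543/10, -73629/10, -3091689/140, -9275067/140, …
ICs: h(0) = 0, h′(0) = -36.

f: a_k = -3, -9, -27, -81, -243, -729, -2187, -6561, -19683, …
g: a_k = 0, 12, 0, -18, 0, 81/10, 0, -243/140, 0, …
h₀=f·g: eliminate ⇒ L₀, order ≤ 1·2.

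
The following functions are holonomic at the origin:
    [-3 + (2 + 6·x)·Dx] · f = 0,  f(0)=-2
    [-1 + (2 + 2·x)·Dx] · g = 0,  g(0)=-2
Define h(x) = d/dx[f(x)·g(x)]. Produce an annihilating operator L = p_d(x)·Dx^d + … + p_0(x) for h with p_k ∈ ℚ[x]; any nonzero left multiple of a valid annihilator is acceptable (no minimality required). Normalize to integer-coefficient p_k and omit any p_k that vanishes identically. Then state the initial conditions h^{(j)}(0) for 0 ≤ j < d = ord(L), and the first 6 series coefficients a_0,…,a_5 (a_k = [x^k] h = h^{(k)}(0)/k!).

f: a_k = -2, -3, 9/4, -27/8, 405/64, -1701/128, …
g: a_k = -2, -1, 1/4, -1/8, 5/64, -7/128, …
L₀ := L_f ⊗_s L_g (sym. prod.), ord ≤ 1.
Differentiate: ansatz ord ≤ ord L₀ ⇒ L.
L = -1 + (-2 - 11·x - 18·x^2 - 9·x^3)·Dx  (order 1).
h: a_k = 8, -4, 12, -34, 95, -531/2, …
ICs: h(0) = 8.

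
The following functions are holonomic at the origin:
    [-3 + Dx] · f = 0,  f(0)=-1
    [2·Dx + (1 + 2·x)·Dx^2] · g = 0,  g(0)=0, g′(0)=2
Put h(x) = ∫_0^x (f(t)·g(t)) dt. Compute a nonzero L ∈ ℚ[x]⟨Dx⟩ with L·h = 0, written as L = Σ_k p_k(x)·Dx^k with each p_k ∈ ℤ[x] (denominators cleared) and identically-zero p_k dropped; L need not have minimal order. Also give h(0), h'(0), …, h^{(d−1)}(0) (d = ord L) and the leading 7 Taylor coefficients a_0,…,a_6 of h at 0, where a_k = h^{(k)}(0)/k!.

L = (3 + 18·x)·Dx + (-4 - 12·x)·Dx^2 + (1 + 2·x)·Dx^3  (order 3).
h: a_k = 0, 0, -1, -4/3, -17/12, -4/5, -83/120, …
ICs: h(0) = 0, h′(0) = 0, h′′(0) = -2.

f: a_k = -1, -3, -9/2, -9/2, -27/8, -81/40, -81/80, …
g: a_k = 0, 2, -2, 8/3, -4, 32/5, -32/3, …
L₀ := L_f ⊗_s L_g (sym. prod.), ord ≤ 2.
∫: right-multiply L₀ by Dx.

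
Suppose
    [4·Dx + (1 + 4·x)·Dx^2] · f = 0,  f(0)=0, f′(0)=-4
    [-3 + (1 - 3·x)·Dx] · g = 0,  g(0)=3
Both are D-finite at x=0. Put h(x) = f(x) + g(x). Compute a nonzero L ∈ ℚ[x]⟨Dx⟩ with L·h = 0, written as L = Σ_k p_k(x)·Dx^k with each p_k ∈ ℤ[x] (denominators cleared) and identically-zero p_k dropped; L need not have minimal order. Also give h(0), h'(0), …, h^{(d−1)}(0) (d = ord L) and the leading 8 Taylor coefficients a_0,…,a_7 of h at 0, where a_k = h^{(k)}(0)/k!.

L = (-204 - 144·x)·Dx + (-11 - 312·x - 288·x^2)·Dx^2 + (5 + 11·x - 54·x^2 - 72·x^3)·Dx^3  (order 3).
h: a_k = 3, 5, 35, 179/3, 307, 2621/5, 8609/3, 29543/7, …
ICs: h(0) = 3, h′(0) = 5, h′′(0) = 70.

f: a_k = 0, -4, 8, -64/3, 64, -1024/5, 2048/3, -16384/7, …
g: a_k = 3, 9, 27, 81, 243, 729, 2187, 6561, …
h₀=f+g: left-lcm gives L₀, ord ≤ 3.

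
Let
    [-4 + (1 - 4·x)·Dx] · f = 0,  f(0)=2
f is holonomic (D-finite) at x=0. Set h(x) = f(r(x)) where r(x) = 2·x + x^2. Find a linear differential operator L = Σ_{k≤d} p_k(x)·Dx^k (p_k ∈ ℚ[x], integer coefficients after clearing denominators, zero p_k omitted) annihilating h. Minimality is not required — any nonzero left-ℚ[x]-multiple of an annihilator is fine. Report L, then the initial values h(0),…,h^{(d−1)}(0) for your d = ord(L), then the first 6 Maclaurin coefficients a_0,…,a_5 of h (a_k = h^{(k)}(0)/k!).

f: a_k = 2, 8, 32, 128, 512, 2048, …
h₀=f(r): pull back L_f along r ⇒ L₀.
L = (8 + 8·x) + (-1 + 8·x + 4·x^2)·Dx  (order 1).
h: a_k = 2, 16, 136, 1152, 9760, 82688, …
ICs: h(0) = 2.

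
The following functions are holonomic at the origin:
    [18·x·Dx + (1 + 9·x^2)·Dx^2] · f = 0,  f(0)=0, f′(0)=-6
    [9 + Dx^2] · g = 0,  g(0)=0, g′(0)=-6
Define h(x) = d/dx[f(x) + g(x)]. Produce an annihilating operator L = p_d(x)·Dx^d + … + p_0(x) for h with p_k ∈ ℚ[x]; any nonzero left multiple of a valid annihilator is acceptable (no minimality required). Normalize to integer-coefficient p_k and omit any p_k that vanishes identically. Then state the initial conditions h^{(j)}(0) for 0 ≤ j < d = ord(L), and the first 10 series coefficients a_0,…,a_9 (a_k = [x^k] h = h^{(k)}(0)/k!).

L = (-1782·x + 20412·x^3 + 13122·x^5) + (-9 + 567·x^2 + 6561·x^4 + 6561·x^6)·Dx + (-198·x + 2268·x^3 + 1458·x^5)·Dx^2 + (-1 + 63·x^2 + 729·x^4 + 729·x^6)·Dx^3  (order 3).
h: a_k = -12, 0, 81, 0, -2025/4, 0, 175203/40, 0, -88182027/2240, 0, …
ICs: h(0) = -12, h′(0) = 0, h′′(0) = 162.

f: a_k = 0, -6, 0, 18, 0, -486/5, 0, 4374/7, 0, -4374, …
g: a_k = 0, -6, 0, 9, 0, -81/20, 0, 243/280, 0, -243/2240, …
L₀ := lclm(L_f,L_g); ord L₀ ≤ 2+2.
Derive L from L₀ (diff closure).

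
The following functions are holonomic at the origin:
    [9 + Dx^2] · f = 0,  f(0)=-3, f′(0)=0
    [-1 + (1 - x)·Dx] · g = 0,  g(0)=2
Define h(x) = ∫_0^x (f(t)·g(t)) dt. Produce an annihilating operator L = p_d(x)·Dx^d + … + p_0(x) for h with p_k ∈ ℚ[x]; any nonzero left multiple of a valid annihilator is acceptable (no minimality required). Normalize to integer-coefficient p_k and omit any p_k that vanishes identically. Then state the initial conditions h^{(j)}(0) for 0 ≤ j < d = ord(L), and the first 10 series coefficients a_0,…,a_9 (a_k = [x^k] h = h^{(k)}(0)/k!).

L = (-9 + 9·x)·Dx + 2·Dx^2 + (-1 + x)·Dx^3  (order 3).
h: a_k = 0, -6, -3, 7, 21/4, 3/20, 1/8, 39/40, 273/320, 4367/6720, …
ICs: h(0) = 0, h′(0) = -6, h′′(0) = -6.

f: a_k = -3, 0, 27/2, 0, -81/8, 0, 243/80, 0, -2187/4480, 0, …
g: a_k = 2, 2, 2, 2, 2, 2, 2, 2, 2, 2, …
Sym-product of L_f,L_g gives L₀ (≤ ord 2).
h=∫₀ˣh₀: take L = L₀·Dx.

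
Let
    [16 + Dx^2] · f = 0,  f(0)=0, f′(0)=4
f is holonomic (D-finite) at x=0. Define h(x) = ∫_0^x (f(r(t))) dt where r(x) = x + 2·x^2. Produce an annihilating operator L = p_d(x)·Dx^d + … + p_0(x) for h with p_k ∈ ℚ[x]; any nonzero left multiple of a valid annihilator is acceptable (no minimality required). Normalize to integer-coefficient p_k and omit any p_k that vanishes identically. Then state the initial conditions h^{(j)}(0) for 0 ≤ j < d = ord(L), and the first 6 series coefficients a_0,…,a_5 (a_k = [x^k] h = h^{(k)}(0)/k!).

L = (16 + 192·x + 768·x^2 + 1024·x^3)·Dx - 4·Dx^2 + (1 + 4·x)·Dx^3  (order 3).
h: a_k = 0, 0, 2, 8/3, -8/3, -64/5, …
ICs: h(0) = 0, h′(0) = 0, h′′(0) = 4.

f: a_k = 0, 4, 0, -32/3, 0, 128/15, …
Substitute x→r, Dx→(1/r')Dx; clear ⇒ L₀.
∫: right-multiply L₀ by Dx.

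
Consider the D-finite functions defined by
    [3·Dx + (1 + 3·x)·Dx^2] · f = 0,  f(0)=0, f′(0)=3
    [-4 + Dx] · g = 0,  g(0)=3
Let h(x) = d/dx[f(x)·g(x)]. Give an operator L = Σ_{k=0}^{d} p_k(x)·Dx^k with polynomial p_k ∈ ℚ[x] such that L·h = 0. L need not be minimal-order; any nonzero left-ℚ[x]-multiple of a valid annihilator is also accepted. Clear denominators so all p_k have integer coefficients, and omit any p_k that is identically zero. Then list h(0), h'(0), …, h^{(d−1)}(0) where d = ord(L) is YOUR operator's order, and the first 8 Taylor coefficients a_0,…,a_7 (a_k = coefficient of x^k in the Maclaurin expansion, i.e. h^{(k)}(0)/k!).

f: a_k = 0, 3, -9/2, 9, -81/4, 243/5, -243/2, 2187/7, …
g: a_k = 3, 12, 24, 32, 32, 128/5, 256/15, 1024/105, …
Sym-product of L_f,L_g gives L₀ (≤ ord 2).
h=h₀': d/dx-closure on L₀ ⇒ L.
L = (40 + 96·x + 576·x^2) + (-14 - 84·x - 288·x^2)·Dx + (1 + 15·x + 36·x^2)·Dx^2  (order 2).
h: a_k = 9, 45, 135, 141, 354, -279, 7759/5, -21487/5, …
ICs: h(0) = 9, h′(0) = 45.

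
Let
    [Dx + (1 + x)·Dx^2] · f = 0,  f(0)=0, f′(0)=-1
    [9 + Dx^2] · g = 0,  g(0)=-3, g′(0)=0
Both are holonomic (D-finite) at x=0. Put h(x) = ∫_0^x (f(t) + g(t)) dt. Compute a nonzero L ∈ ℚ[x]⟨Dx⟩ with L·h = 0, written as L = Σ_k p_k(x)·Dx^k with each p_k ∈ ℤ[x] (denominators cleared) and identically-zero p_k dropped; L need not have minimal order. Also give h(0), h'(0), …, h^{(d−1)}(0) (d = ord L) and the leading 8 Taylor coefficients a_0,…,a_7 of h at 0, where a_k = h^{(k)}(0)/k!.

L = (135 + 162·x + 81·x^2)·Dx^2 + (99 + 261·x + 243·x^2 + 81·x^3)·Dx^3 + (15 + 18·x + 9·x^2)·Dx^4 + (11 + 29·x + 27·x^2 + 9·x^3)·Dx^5  (order 5).
h: a_k = 0, -3, -1/2, 14/3, -1/12, -79/40, -1/30, 769/1680, …
ICs: h(0) = 0, h′(0) = -3, h′′(0) = -1, h′′′(0) = 28, h′′′′(0) = -2.

f: a_k = 0, -1, 1/2, -1/3, 1/4, -1/5, 1/6, -1/7, …
g: a_k = -3, 0, 27/2, 0, -81/8, 0, 243/80, 0, …
h₀=f+g: left-lcm gives L₀, ord ≤ 4.
∫: right-multiply L₀ by Dx.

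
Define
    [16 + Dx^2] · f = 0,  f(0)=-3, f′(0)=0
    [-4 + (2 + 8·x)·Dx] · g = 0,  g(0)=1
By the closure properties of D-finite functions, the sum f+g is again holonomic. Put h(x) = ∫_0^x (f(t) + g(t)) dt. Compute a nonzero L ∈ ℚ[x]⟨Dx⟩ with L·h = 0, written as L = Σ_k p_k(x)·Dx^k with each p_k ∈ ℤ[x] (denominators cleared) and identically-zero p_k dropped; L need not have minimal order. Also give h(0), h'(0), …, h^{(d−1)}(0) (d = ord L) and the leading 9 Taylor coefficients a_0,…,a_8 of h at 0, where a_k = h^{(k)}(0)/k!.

L = (-224 - 1024·x - 2048·x^2)·Dx + (48 + 704·x + 3072·x^2 + 4096·x^3)·Dx^2 + (-14 - 64·x - 128·x^2)·Dx^3 + (3 + 44·x + 192·x^2 + 256·x^3)·Dx^4  (order 4).
h: a_k = 0, -2, 1, 22/3, 1, -42/5, 14/3, -1004/105, 33, …
ICs: h(0) = 0, h′(0) = -2, h′′(0) = 2, h′′′(0) = 44.

f: a_k = -3, 0, 24, 0, -32, 0, 256/15, 0, -512/105, …
g: a_k = 1, 2, -2, 4, -10, 28, -84, 264, -858, …
Weyl lclm of L_f,L_g ⇒ L₀ (ord ≤ 3).
h=∫₀ˣh₀: take L = L₀·Dx.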